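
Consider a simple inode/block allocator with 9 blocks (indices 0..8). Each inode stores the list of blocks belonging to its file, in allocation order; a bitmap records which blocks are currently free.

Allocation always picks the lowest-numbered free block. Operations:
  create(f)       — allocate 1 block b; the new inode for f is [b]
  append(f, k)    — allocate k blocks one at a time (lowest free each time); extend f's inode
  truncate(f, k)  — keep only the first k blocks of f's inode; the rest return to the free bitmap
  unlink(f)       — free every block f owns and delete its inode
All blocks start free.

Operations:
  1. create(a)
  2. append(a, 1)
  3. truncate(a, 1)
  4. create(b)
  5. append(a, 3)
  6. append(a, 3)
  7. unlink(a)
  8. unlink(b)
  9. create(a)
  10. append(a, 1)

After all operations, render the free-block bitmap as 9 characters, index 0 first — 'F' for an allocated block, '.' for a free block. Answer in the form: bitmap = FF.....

bitmap = FF.......

after create(a) → a:[0]  free=[F........]
after append(a, 1) → a:[0, 1]  free=[FF.......]
after truncate(a, 1) → a:[0]  free=[F........]
after create(b) → a:[0], b:[1]  free=[FF.......]
after append(a, 3) → a:[0, 2, 3, 4], b:[1]  free=[FFFFF....]
after append(a, 3) → a:[0, 2, 3, 4, 5, 6, 7], b:[1]  free=[FFFFFFFF.]
after unlink(a) → b:[1]  free=[.F.......]
after unlink(b) →   free=[.........]
after create(a) → a:[0]  free=[F........]
after append(a, 1) → a:[0, 1]  free=[FF.......]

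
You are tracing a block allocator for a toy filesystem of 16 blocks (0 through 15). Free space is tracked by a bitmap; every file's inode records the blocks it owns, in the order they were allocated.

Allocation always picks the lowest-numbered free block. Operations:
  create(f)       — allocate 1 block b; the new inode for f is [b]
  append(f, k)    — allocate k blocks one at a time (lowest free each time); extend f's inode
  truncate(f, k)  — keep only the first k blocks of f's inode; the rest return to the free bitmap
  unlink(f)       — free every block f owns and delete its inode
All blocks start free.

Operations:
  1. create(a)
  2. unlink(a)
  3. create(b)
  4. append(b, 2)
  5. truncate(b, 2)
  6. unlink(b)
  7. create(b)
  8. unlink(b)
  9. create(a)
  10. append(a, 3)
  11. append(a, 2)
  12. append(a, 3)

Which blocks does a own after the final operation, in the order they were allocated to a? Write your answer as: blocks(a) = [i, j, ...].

blocks(a) = [0, 1, 2, 3, 4, 5, 6, 7, 8]

create(a): bitmap=F............... | a=[0]
unlink(a): bitmap=................ | 
create(b): bitmap=F............... | b=[0]
append(b, 2): bitmap=FFF............. | b=[0, 1, 2]
truncate(b, 2): bitmap=FF.............. | b=[0, 1]
unlink(b): bitmap=................ | 
create(b): bitmap=F............... | b=[0]
unlink(b): bitmap=................ | 
create(a): bitmap=F............... | a=[0]
append(a, 3): bitmap=FFFF............ | a=[0, 1, 2, 3]
append(a, 2): bitmap=FFFFFF.......... | a=[0, 1, 2, 3, 4, 5]
append(a, 3): bitmap=FFFFFFFFF....... | a=[0, 1, 2, 3, 4, 5, 6, 7, 8]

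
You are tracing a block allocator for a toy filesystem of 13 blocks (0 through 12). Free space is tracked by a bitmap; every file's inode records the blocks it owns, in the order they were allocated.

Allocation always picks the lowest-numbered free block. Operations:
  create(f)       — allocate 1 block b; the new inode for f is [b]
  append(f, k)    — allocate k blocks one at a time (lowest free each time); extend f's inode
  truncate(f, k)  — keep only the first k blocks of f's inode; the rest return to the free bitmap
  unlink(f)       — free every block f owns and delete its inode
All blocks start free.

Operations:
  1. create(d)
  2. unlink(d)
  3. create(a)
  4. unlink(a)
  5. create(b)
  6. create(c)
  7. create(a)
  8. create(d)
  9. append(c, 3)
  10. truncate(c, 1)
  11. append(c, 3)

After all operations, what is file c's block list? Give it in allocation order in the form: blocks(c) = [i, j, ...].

[1] create(d) — d=0 (map F............)
[2] unlink(d) —  (map .............)
[3] create(a) — a=0 (map F............)
[4] unlink(a) —  (map .............)
[5] create(b) — b=0 (map F............)
[6] create(c) — b=0 c=1 (map FF...........)
[7] create(a) — a=2 b=0 c=1 (map FFF..........)
[8] create(d) — a=2 b=0 c=1 d=3 (map FFFF.........)
[9] append(c, 3) — a=2 b=0 c=1,4,5,6 d=3 (map FFFFFFF......)
[10] truncate(c, 1) — a=2 b=0 c=1 d=3 (map FFFF.........)
[11] append(c, 3) — a=2 b=0 c=1,4,5,6 d=3 (map FFFFFFF......)

blocks(c) = [1, 4, 5, 6]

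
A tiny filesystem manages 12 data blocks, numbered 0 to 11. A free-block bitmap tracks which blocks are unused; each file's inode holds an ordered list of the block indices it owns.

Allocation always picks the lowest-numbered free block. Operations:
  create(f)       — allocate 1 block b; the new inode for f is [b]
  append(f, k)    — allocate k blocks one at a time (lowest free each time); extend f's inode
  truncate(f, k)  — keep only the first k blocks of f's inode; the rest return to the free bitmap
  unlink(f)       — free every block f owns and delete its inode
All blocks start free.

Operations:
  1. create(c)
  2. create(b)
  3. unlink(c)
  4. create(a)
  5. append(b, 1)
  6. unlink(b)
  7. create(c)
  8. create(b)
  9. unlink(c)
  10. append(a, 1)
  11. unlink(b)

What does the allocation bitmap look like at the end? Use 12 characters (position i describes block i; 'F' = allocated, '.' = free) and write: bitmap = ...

bitmap = FF..........

after create(c) → c:[0]  free=[F...........]
after create(b) → b:[1], c:[0]  free=[FF..........]
after unlink(c) → b:[1]  free=[.F..........]
after create(a) → a:[0], b:[1]  free=[FF..........]
after append(b, 1) → a:[0], b:[1, 2]  free=[FFF.........]
after unlink(b) → a:[0]  free=[F...........]
after create(c) → a:[0], c:[1]  free=[FF..........]
after create(b) → a:[0], b:[2], c:[1]  free=[FFF.........]
after unlink(c) → a:[0], b:[2]  free=[F.F.........]
after append(a, 1) → a:[0, 1], b:[2]  free=[FFF.........]
after unlink(b) → a:[0, 1]  free=[FF..........]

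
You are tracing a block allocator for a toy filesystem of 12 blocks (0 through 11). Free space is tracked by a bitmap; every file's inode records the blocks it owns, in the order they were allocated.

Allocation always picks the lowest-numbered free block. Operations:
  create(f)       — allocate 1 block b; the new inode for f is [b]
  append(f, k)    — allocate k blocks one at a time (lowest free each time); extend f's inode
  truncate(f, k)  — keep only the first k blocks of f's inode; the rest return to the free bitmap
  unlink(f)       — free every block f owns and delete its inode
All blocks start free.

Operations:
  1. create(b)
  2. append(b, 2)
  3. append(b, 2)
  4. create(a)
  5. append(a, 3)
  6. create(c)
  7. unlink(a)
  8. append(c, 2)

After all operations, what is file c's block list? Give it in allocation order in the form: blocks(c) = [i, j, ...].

blocks(c) = [9, 5, 6]

after create(b) → b:[0]  free=[F...........]
after append(b, 2) → b:[0, 1, 2]  free=[FFF.........]
after append(b, 2) → b:[0, 1, 2, 3, 4]  free=[FFFFF.......]
after create(a) → a:[5], b:[0, 1, 2, 3, 4]  free=[FFFFFF......]
after append(a, 3) → a:[5, 6, 7, 8], b:[0, 1, 2, 3, 4]  free=[FFFFFFFFF...]
after create(c) → a:[5, 6, 7, 8], b:[0, 1, 2, 3, 4], c:[9]  free=[FFFFFFFFFF..]
after unlink(a) → b:[0, 1, 2, 3, 4], c:[9]  free=[FFFFF....F..]
after append(c, 2) → b:[0, 1, 2, 3, 4], c:[9, 5, 6]  free=[FFFFFFF..F..]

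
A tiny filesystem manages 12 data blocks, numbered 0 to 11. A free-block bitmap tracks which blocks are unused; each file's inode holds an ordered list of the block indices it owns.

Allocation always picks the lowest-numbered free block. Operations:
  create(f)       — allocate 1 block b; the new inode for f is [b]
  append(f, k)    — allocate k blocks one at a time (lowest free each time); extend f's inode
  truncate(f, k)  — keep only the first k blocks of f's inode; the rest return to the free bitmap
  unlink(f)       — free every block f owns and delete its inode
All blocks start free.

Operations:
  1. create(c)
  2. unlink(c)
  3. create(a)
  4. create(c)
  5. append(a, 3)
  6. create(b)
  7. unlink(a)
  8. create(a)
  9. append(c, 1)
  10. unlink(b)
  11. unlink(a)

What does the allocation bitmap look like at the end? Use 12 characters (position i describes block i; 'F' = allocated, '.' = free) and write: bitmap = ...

[1] create(c) — c=0 (map F...........)
[2] unlink(c) —  (map ............)
[3] create(a) — a=0 (map F...........)
[4] create(c) — a=0 c=1 (map FF..........)
[5] append(a, 3) — a=0,2,3,4 c=1 (map FFFFF.......)
[6] create(b) — a=0,2,3,4 b=5 c=1 (map FFFFFF......)
[7] unlink(a) — b=5 c=1 (map .F...F......)
[8] create(a) — a=0 b=5 c=1 (map FF...F......)
[9] append(c, 1) — a=0 b=5 c=1,2 (map FFF..F......)
[10] unlink(b) — a=0 c=1,2 (map FFF.........)
[11] unlink(a) — c=1,2 (map .FF.........)

bitmap = .FF.........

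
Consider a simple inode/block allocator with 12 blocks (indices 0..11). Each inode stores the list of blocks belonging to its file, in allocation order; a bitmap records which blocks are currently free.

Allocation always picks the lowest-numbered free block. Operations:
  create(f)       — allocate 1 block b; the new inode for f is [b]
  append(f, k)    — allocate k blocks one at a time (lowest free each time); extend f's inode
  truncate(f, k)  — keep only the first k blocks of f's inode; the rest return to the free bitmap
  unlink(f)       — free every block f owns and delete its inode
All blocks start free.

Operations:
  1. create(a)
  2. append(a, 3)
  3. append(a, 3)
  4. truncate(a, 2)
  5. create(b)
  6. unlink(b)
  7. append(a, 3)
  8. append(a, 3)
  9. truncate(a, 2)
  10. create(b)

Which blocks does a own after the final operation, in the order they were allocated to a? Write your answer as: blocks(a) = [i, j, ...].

blocks(a) = [0, 1]

create(a): bitmap=F........... | a=[0]
append(a, 3): bitmap=FFFF........ | a=[0, 1, 2, 3]
append(a, 3): bitmap=FFFFFFF..... | a=[0, 1, 2, 3, 4, 5, 6]
truncate(a, 2): bitmap=FF.......... | a=[0, 1]
create(b): bitmap=FFF......... | a=[0, 1] b=[2]
unlink(b): bitmap=FF.......... | a=[0, 1]
append(a, 3): bitmap=FFFFF....... | a=[0, 1, 2, 3, 4]
append(a, 3): bitmap=FFFFFFFF.... | a=[0, 1, 2, 3, 4, 5, 6, 7]
truncate(a, 2): bitmap=FF.......... | a=[0, 1]
create(b): bitmap=FFF......... | a=[0, 1] b=[2]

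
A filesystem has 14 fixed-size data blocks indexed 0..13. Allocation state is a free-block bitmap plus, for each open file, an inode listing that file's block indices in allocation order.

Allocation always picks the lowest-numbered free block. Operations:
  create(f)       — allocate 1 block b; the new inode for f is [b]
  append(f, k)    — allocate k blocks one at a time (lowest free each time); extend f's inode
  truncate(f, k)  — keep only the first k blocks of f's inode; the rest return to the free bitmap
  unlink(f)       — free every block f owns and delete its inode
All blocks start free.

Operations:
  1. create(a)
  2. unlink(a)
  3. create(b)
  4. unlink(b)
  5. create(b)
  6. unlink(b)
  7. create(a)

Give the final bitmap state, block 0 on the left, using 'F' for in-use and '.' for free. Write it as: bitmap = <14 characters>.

create(a): bitmap=F............. | a=[0]
unlink(a): bitmap=.............. | 
create(b): bitmap=F............. | b=[0]
unlink(b): bitmap=.............. | 
create(b): bitmap=F............. | b=[0]
unlink(b): bitmap=.............. | 
create(a): bitmap=F............. | a=[0]

bitmap = F.............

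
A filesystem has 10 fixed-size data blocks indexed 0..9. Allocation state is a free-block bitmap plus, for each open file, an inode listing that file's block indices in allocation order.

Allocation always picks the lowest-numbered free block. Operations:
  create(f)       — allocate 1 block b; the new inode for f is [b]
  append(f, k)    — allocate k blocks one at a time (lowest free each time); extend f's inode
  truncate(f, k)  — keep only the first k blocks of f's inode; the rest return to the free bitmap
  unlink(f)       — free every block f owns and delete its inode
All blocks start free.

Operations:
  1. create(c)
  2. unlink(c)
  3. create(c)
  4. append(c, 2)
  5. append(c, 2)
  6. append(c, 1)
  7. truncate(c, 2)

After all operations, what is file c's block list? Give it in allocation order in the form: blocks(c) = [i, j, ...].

after create(c) → c:[0]  free=[F.........]
after unlink(c) →   free=[..........]
after create(c) → c:[0]  free=[F.........]
after append(c, 2) → c:[0, 1, 2]  free=[FFF.......]
after append(c, 2) → c:[0, 1, 2, 3, 4]  free=[FFFFF.....]
after append(c, 1) → c:[0, 1, 2, 3, 4, 5]  free=[FFFFFF....]
after truncate(c, 2) → c:[0, 1]  free=[FF........]

blocks(c) = [0, 1]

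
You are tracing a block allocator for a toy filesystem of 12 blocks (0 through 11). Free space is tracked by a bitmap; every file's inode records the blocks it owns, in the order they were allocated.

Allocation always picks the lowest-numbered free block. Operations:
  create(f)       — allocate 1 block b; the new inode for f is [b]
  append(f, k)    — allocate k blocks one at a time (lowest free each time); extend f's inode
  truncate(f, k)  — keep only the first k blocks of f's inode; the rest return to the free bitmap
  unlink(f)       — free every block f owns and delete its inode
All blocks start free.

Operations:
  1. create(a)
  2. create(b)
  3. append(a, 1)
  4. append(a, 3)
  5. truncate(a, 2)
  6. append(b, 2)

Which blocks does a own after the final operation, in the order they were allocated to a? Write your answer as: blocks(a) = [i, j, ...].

after create(a) → a:[0]  free=[F...........]
after create(b) → a:[0], b:[1]  free=[FF..........]
after append(a, 1) → a:[0, 2], b:[1]  free=[FFF.........]
after append(a, 3) → a:[0, 2, 3, 4, 5], b:[1]  free=[FFFFFF......]
after truncate(a, 2) → a:[0, 2], b:[1]  free=[FFF.........]
after append(b, 2) → a:[0, 2], b:[1, 3, 4]  free=[FFFFF.......]

blocks(a) = [0, 2]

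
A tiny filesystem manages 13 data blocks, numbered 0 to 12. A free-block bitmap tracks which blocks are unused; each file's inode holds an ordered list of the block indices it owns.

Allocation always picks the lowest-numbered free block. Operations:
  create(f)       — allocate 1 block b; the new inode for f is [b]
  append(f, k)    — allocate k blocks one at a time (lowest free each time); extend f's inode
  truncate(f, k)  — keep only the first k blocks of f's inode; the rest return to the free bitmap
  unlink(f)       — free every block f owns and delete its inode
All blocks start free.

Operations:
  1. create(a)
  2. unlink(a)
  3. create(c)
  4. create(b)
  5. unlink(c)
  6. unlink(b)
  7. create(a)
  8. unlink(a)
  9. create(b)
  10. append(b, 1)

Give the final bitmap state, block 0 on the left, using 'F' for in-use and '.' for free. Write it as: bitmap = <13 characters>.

bitmap = FF...........

create(a): bitmap=F............ | a=[0]
unlink(a): bitmap=............. | 
create(c): bitmap=F............ | c=[0]
create(b): bitmap=FF........... | b=[1] c=[0]
unlink(c): bitmap=.F........... | b=[1]
unlink(b): bitmap=............. | 
create(a): bitmap=F............ | a=[0]
unlink(a): bitmap=............. | 
create(b): bitmap=F............ | b=[0]
append(b, 1): bitmap=FF........... | b=[0, 1]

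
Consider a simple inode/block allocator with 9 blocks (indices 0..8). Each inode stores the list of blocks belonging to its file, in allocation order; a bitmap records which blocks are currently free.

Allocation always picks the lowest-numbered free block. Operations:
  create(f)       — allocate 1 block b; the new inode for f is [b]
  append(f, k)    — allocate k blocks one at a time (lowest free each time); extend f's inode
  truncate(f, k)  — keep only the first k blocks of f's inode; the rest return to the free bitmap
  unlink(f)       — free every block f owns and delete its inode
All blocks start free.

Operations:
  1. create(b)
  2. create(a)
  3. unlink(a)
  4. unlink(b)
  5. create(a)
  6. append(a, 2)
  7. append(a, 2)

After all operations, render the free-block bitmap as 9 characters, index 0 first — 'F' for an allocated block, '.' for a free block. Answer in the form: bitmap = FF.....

  1. create(b)  ⇒  F........  {b→[0]}
  2. create(a)  ⇒  FF.......  {a→[1]; b→[0]}
  3. unlink(a)  ⇒  F........  {b→[0]}
  4. unlink(b)  ⇒  .........  {}
  5. create(a)  ⇒  F........  {a→[0]}
  6. append(a, 2)  ⇒  FFF......  {a→[0, 1, 2]}
  7. append(a, 2)  ⇒  FFFFF....  {a→[0, 1, 2, 3, 4]}

bitmap = FFFFF....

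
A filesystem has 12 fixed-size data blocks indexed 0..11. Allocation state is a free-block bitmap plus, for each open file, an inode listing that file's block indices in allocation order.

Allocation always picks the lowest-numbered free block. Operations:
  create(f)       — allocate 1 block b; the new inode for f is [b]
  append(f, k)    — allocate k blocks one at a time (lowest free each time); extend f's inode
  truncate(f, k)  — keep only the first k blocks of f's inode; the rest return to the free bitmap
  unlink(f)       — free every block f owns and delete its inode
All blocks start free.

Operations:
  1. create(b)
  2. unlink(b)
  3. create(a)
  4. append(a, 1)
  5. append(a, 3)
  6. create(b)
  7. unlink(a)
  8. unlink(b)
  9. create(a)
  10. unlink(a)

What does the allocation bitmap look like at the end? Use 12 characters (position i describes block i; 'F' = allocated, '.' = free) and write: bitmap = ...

create(b): bitmap=F........... | b=[0]
unlink(b): bitmap=............ | 
create(a): bitmap=F........... | a=[0]
append(a, 1): bitmap=FF.......... | a=[0, 1]
append(a, 3): bitmap=FFFFF....... | a=[0, 1, 2, 3, 4]
create(b): bitmap=FFFFFF...... | a=[0, 1, 2, 3, 4] b=[5]
unlink(a): bitmap=.....F...... | b=[5]
unlink(b): bitmap=............ | 
create(a): bitmap=F........... | a=[0]
unlink(a): bitmap=............ | 

bitmap = ............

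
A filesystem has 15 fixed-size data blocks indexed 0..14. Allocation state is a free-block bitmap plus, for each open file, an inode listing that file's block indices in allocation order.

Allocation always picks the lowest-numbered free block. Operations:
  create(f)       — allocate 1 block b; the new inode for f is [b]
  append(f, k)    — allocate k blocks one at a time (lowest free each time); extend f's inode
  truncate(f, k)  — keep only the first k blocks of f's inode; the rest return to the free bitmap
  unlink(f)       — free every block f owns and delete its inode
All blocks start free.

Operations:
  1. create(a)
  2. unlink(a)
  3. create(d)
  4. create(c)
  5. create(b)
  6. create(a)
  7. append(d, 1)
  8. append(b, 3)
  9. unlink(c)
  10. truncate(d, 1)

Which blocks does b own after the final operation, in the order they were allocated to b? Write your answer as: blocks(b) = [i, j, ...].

[1] create(a) — a=0 (map F..............)
[2] unlink(a) —  (map ...............)
[3] create(d) — d=0 (map F..............)
[4] create(c) — c=1 d=0 (map FF.............)
[5] create(b) — b=2 c=1 d=0 (map FFF............)
[6] create(a) — a=3 b=2 c=1 d=0 (map FFFF...........)
[7] append(d, 1) — a=3 b=2 c=1 d=0,4 (map FFFFF..........)
[8] append(b, 3) — a=3 b=2,5,6,7 c=1 d=0,4 (map FFFFFFFF.......)
[9] unlink(c) — a=3 b=2,5,6,7 d=0,4 (map F.FFFFFF.......)
[10] truncate(d, 1) — a=3 b=2,5,6,7 d=0 (map F.FF.FFF.......)

blocks(b) = [2, 5, 6, 7]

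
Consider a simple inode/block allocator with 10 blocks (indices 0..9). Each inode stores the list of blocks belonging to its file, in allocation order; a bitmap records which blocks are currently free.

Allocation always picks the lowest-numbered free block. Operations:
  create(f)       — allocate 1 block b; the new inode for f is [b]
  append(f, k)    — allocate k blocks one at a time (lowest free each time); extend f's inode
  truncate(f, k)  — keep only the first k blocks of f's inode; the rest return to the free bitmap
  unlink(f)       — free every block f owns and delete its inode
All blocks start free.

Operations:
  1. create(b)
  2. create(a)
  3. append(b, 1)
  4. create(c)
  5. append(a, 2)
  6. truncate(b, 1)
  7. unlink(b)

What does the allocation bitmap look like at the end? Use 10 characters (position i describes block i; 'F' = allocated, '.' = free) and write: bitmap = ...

bitmap = .F.FFF....

after create(b) → b:[0]  free=[F.........]
after create(a) → a:[1], b:[0]  free=[FF........]
after append(b, 1) → a:[1], b:[0, 2]  free=[FFF.......]
after create(c) → a:[1], b:[0, 2], c:[3]  free=[FFFF......]
after append(a, 2) → a:[1, 4, 5], b:[0, 2], c:[3]  free=[FFFFFF....]
after truncate(b, 1) → a:[1, 4, 5], b:[0], c:[3]  free=[FF.FFF....]
after unlink(b) → a:[1, 4, 5], c:[3]  free=[.F.FFF....]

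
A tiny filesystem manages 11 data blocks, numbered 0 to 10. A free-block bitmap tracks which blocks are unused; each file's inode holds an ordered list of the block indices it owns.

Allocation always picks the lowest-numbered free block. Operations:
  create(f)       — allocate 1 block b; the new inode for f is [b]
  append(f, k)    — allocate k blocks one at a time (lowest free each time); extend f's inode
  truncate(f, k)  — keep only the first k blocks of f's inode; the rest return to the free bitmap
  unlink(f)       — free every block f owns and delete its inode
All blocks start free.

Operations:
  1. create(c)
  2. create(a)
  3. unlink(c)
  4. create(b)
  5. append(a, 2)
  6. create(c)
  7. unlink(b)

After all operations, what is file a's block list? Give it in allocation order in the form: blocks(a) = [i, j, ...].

blocks(a) = [1, 2, 3]

create(c): bitmap=F.......... | c=[0]
create(a): bitmap=FF......... | a=[1] c=[0]
unlink(c): bitmap=.F......... | a=[1]
create(b): bitmap=FF......... | a=[1] b=[0]
append(a, 2): bitmap=FFFF....... | a=[1, 2, 3] b=[0]
create(c): bitmap=FFFFF...... | a=[1, 2, 3] b=[0] c=[4]
unlink(b): bitmap=.FFFF...... | a=[1, 2, 3] c=[4]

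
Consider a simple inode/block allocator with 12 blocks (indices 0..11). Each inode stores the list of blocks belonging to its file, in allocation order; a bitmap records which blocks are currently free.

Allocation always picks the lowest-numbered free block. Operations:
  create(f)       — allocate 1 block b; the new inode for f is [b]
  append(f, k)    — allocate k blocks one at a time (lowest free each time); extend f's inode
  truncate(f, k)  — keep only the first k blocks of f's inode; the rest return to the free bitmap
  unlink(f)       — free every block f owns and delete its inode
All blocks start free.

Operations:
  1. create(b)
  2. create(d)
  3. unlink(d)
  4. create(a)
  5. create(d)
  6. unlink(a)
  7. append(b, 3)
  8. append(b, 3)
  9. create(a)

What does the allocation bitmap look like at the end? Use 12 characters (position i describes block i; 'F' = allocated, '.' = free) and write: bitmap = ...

bitmap = FFFFFFFFF...

  1. create(b)  ⇒  F...........  {b→[0]}
  2. create(d)  ⇒  FF..........  {b→[0]; d→[1]}
  3. unlink(d)  ⇒  F...........  {b→[0]}
  4. create(a)  ⇒  FF..........  {a→[1]; b→[0]}
  5. create(d)  ⇒  FFF.........  {a→[1]; b→[0]; d→[2]}
  6. unlink(a)  ⇒  F.F.........  {b→[0]; d→[2]}
  7. append(b, 3)  ⇒  FFFFF.......  {b→[0, 1, 3, 4]; d→[2]}
  8. append(b, 3)  ⇒  FFFFFFFF....  {b→[0, 1, 3, 4, 5, 6, 7]; d→[2]}
  9. create(a)  ⇒  FFFFFFFFF...  {a→[8]; b→[0, 1, 3, 4, 5, 6, 7]; d→[2]}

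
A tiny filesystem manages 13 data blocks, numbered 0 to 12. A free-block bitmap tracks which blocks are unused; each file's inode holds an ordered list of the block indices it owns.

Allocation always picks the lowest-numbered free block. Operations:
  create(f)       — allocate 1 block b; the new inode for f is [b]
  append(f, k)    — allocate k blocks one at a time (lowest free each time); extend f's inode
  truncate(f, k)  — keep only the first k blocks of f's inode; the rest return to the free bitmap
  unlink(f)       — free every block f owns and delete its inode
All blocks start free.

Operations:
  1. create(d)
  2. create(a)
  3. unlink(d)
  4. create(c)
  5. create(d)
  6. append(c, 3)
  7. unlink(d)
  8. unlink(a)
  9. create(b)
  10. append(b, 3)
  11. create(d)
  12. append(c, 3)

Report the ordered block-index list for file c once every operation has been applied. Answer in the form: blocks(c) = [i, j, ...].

blocks(c) = [0, 3, 4, 5, 9, 10, 11]

  1. create(d)  ⇒  F............  {d→[0]}
  2. create(a)  ⇒  FF...........  {a→[1]; d→[0]}
  3. unlink(d)  ⇒  .F...........  {a→[1]}
  4. create(c)  ⇒  FF...........  {a→[1]; c→[0]}
  5. create(d)  ⇒  FFF..........  {a→[1]; c→[0]; d→[2]}
  6. append(c, 3)  ⇒  FFFFFF.......  {a→[1]; c→[0, 3, 4, 5]; d→[2]}
  7. unlink(d)  ⇒  FF.FFF.......  {a→[1]; c→[0, 3, 4, 5]}
  8. unlink(a)  ⇒  F..FFF.......  {c→[0, 3, 4, 5]}
  9. create(b)  ⇒  FF.FFF.......  {b→[1]; c→[0, 3, 4, 5]}
  10. append(b, 3)  ⇒  FFFFFFFF.....  {b→[1, 2, 6, 7]; c→[0, 3, 4, 5]}
  11. create(d)  ⇒  FFFFFFFFF....  {b→[1, 2, 6, 7]; c→[0, 3, 4, 5]; d→[8]}
  12. append(c, 3)  ⇒  FFFFFFFFFFFF.  {b→[1, 2, 6, 7]; c→[0, 3, 4, 5, 9, 10, 11]; d→[8]}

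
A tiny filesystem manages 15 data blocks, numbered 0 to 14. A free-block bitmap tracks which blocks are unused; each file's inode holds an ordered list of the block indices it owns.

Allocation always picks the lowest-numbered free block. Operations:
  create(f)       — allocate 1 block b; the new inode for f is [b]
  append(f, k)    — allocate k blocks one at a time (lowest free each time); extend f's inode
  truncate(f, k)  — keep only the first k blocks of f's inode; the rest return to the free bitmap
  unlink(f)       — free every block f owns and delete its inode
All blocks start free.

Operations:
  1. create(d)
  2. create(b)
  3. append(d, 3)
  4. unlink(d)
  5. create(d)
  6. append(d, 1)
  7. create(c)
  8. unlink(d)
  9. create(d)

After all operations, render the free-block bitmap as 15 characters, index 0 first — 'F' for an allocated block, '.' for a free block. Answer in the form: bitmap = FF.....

  1. create(d)  ⇒  F..............  {d→[0]}
  2. create(b)  ⇒  FF.............  {b→[1]; d→[0]}
  3. append(d, 3)  ⇒  FFFFF..........  {b→[1]; d→[0, 2, 3, 4]}
  4. unlink(d)  ⇒  .F.............  {b→[1]}
  5. create(d)  ⇒  FF.............  {b→[1]; d→[0]}
  6. append(d, 1)  ⇒  FFF............  {b→[1]; d→[0, 2]}
  7. create(c)  ⇒  FFFF...........  {b→[1]; c→[3]; d→[0, 2]}
  8. unlink(d)  ⇒  .F.F...........  {b→[1]; c→[3]}
  9. create(d)  ⇒  FF.F...........  {b→[1]; c→[3]; d→[0]}

bitmap = FF.F...........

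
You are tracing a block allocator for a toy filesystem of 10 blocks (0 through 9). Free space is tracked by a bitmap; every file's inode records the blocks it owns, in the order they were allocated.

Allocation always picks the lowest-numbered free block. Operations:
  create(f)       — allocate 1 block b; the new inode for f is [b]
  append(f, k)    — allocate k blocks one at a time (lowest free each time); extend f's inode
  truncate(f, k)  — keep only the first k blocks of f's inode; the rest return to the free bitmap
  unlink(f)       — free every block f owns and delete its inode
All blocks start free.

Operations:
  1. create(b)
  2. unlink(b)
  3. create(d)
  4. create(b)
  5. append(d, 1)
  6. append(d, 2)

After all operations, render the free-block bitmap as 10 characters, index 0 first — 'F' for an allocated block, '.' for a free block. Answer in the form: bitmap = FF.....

after create(b) → b:[0]  free=[F.........]
after unlink(b) →   free=[..........]
after create(d) → d:[0]  free=[F.........]
after create(b) → b:[1], d:[0]  free=[FF........]
after append(d, 1) → b:[1], d:[0, 2]  free=[FFF.......]
after append(d, 2) → b:[1], d:[0, 2, 3, 4]  free=[FFFFF.....]

bitmap = FFFFF.....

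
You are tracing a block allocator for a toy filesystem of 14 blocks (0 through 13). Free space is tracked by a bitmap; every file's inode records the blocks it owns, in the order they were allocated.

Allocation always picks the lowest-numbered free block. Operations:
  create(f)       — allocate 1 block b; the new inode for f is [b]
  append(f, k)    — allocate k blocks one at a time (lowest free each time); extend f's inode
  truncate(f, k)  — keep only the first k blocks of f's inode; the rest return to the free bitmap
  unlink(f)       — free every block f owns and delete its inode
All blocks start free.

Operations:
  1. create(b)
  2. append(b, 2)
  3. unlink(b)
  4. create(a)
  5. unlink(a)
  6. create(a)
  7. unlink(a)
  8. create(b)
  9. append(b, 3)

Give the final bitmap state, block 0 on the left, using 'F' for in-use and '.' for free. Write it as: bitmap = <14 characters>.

  1. create(b)  ⇒  F.............  {b→[0]}
  2. append(b, 2)  ⇒  FFF...........  {b→[0, 1, 2]}
  3. unlink(b)  ⇒  ..............  {}
  4. create(a)  ⇒  F.............  {a→[0]}
  5. unlink(a)  ⇒  ..............  {}
  6. create(a)  ⇒  F.............  {a→[0]}
  7. unlink(a)  ⇒  ..............  {}
  8. create(b)  ⇒  F.............  {b→[0]}
  9. append(b, 3)  ⇒  FFFF..........  {b→[0, 1, 2, 3]}

bitmap = FFFF..........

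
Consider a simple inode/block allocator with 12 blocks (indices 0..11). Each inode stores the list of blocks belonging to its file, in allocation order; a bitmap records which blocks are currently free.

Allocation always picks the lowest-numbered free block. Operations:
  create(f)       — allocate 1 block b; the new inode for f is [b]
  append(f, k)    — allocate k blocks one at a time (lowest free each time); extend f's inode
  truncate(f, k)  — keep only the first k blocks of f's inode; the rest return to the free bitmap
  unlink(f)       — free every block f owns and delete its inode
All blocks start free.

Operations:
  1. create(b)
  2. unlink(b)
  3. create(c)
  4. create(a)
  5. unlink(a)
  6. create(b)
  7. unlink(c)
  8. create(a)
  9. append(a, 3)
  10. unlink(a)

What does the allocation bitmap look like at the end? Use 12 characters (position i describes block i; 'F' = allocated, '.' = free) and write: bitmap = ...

create(b): bitmap=F........... | b=[0]
unlink(b): bitmap=............ | 
create(c): bitmap=F........... | c=[0]
create(a): bitmap=FF.......... | a=[1] c=[0]
unlink(a): bitmap=F........... | c=[0]
create(b): bitmap=FF.......... | b=[1] c=[0]
unlink(c): bitmap=.F.......... | b=[1]
create(a): bitmap=FF.......... | a=[0] b=[1]
append(a, 3): bitmap=FFFFF....... | a=[0, 2, 3, 4] b=[1]
unlink(a): bitmap=.F.......... | b=[1]

bitmap = .F..........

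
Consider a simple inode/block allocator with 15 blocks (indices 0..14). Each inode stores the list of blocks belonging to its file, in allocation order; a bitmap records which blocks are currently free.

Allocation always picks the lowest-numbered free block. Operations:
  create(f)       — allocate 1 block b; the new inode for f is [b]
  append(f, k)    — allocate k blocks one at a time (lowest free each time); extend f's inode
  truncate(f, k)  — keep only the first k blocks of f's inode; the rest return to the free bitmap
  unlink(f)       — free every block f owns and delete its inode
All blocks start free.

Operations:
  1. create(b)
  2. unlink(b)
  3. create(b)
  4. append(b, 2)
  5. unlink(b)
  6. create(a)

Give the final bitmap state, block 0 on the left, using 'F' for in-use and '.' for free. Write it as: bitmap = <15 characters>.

bitmap = F..............

  1. create(b)  ⇒  F..............  {b→[0]}
  2. unlink(b)  ⇒  ...............  {}
  3. create(b)  ⇒  F..............  {b→[0]}
  4. append(b, 2)  ⇒  FFF............  {b→[0, 1, 2]}
  5. unlink(b)  ⇒  ...............  {}
  6. create(a)  ⇒  F..............  {a→[0]}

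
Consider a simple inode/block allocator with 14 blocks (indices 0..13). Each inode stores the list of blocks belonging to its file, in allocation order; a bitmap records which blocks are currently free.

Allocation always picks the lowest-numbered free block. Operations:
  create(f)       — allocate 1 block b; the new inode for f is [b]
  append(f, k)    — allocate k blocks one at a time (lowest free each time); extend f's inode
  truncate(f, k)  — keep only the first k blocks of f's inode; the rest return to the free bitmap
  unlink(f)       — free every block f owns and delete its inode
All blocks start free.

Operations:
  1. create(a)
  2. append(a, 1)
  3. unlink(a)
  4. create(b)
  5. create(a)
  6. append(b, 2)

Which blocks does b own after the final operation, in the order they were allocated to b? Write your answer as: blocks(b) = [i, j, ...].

blocks(b) = [0, 2, 3]

create(a): bitmap=F............. | a=[0]
append(a, 1): bitmap=FF............ | a=[0, 1]
unlink(a): bitmap=.............. | 
create(b): bitmap=F............. | b=[0]
create(a): bitmap=FF............ | a=[1] b=[0]
append(b, 2): bitmap=FFFF.......... | a=[1] b=[0, 2, 3]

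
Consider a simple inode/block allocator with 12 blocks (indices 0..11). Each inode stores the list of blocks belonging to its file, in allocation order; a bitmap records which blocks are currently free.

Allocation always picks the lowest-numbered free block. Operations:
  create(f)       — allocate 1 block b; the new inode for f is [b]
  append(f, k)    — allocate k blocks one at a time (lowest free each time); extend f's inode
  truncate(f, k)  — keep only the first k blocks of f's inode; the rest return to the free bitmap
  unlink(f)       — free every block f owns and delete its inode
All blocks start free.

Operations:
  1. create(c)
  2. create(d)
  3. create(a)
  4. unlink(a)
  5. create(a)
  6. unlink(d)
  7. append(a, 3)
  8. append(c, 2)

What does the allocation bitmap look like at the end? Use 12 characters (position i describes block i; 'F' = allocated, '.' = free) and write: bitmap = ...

after create(c) → c:[0]  free=[F...........]
after create(d) → c:[0], d:[1]  free=[FF..........]
after create(a) → a:[2], c:[0], d:[1]  free=[FFF.........]
after unlink(a) → c:[0], d:[1]  free=[FF..........]
after create(a) → a:[2], c:[0], d:[1]  free=[FFF.........]
after unlink(d) → a:[2], c:[0]  free=[F.F.........]
after append(a, 3) → a:[2, 1, 3, 4], c:[0]  free=[FFFFF.......]
after append(c, 2) → a:[2, 1, 3, 4], c:[0, 5, 6]  free=[FFFFFFF.....]

bitmap = FFFFFFF.....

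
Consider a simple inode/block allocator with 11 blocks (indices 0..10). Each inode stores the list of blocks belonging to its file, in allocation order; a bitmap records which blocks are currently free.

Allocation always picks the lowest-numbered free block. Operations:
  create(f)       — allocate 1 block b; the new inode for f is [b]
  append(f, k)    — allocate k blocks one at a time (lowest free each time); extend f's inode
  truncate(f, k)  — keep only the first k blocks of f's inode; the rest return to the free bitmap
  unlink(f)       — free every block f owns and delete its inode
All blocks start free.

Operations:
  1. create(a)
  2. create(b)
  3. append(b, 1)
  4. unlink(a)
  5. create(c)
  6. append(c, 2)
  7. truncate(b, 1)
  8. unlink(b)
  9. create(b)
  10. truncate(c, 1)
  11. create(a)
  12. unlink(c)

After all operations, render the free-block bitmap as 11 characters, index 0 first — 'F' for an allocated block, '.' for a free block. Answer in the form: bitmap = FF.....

create(a): bitmap=F.......... | a=[0]
create(b): bitmap=FF......... | a=[0] b=[1]
append(b, 1): bitmap=FFF........ | a=[0] b=[1, 2]
unlink(a): bitmap=.FF........ | b=[1, 2]
create(c): bitmap=FFF........ | b=[1, 2] c=[0]
append(c, 2): bitmap=FFFFF...... | b=[1, 2] c=[0, 3, 4]
truncate(b, 1): bitmap=FF.FF...... | b=[1] c=[0, 3, 4]
unlink(b): bitmap=F..FF...... | c=[0, 3, 4]
create(b): bitmap=FF.FF...... | b=[1] c=[0, 3, 4]
truncate(c, 1): bitmap=FF......... | b=[1] c=[0]
create(a): bitmap=FFF........ | a=[2] b=[1] c=[0]
unlink(c): bitmap=.FF........ | a=[2] b=[1]

bitmap = .FF........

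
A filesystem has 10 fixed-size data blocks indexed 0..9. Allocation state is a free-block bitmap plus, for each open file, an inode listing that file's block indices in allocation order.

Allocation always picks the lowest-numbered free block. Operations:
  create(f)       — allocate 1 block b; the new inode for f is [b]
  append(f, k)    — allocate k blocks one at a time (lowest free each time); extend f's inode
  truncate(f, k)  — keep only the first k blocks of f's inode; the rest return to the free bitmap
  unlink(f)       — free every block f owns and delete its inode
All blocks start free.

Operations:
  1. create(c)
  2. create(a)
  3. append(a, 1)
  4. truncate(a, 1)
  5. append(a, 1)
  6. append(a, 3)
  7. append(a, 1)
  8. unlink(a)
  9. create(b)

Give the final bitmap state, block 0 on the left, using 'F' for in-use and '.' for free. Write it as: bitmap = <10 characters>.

create(c): bitmap=F......... | c=[0]
create(a): bitmap=FF........ | a=[1] c=[0]
append(a, 1): bitmap=FFF....... | a=[1, 2] c=[0]
truncate(a, 1): bitmap=FF........ | a=[1] c=[0]
append(a, 1): bitmap=FFF....... | a=[1, 2] c=[0]
append(a, 3): bitmap=FFFFFF.... | a=[1, 2, 3, 4, 5] c=[0]
append(a, 1): bitmap=FFFFFFF... | a=[1, 2, 3, 4, 5, 6] c=[0]
unlink(a): bitmap=F......... | c=[0]
create(b): bitmap=FF........ | b=[1] c=[0]

bitmap = FF........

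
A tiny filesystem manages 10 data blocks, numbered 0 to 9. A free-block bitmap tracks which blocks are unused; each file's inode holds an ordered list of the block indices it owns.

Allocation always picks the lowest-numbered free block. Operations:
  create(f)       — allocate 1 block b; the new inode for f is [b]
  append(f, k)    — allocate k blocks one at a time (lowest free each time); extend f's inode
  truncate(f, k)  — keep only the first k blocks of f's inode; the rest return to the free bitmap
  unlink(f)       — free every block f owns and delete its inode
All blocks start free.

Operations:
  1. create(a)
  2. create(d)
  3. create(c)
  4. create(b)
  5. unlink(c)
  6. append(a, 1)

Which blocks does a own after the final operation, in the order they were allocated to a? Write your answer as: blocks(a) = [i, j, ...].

  1. create(a)  ⇒  F.........  {a→[0]}
  2. create(d)  ⇒  FF........  {a→[0]; d→[1]}
  3. create(c)  ⇒  FFF.......  {a→[0]; c→[2]; d→[1]}
  4. create(b)  ⇒  FFFF......  {a→[0]; b→[3]; c→[2]; d→[1]}
  5. unlink(c)  ⇒  FF.F......  {a→[0]; b→[3]; d→[1]}
  6. append(a, 1)  ⇒  FFFF......  {a→[0, 2]; b→[3]; d→[1]}

blocks(a) = [0, 2]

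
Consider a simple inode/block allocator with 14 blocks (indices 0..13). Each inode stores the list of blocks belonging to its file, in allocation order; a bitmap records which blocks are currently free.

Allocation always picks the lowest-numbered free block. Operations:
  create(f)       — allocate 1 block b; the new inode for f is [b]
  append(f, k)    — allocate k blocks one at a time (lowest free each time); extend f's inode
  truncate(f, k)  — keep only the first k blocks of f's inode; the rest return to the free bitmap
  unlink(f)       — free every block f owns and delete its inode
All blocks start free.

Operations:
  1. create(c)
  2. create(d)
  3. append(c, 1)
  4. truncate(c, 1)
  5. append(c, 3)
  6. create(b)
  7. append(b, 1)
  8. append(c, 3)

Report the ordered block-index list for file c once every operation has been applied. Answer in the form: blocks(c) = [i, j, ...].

after create(c) → c:[0]  free=[F.............]
after create(d) → c:[0], d:[1]  free=[FF............]
after append(c, 1) → c:[0, 2], d:[1]  free=[FFF...........]
after truncate(c, 1) → c:[0], d:[1]  free=[FF............]
after append(c, 3) → c:[0, 2, 3, 4], d:[1]  free=[FFFFF.........]
after create(b) → b:[5], c:[0, 2, 3, 4], d:[1]  free=[FFFFFF........]
after append(b, 1) → b:[5, 6], c:[0, 2, 3, 4], d:[1]  free=[FFFFFFF.......]
after append(c, 3) → b:[5, 6], c:[0, 2, 3, 4, 7, 8, 9], d:[1]  free=[FFFFFFFFFF....]

blocks(c) = [0, 2, 3, 4, 7, 8, 9]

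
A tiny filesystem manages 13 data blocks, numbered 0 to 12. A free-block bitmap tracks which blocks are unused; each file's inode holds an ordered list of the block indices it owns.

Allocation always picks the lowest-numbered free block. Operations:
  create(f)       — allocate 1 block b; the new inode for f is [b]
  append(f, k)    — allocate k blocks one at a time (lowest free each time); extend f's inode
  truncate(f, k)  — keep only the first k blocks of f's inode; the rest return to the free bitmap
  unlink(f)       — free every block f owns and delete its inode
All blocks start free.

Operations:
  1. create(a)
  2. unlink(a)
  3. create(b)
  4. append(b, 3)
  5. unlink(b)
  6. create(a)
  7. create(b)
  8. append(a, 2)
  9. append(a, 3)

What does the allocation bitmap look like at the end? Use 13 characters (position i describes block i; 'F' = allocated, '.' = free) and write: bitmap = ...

create(a): bitmap=F............ | a=[0]
unlink(a): bitmap=............. | 
create(b): bitmap=F............ | b=[0]
append(b, 3): bitmap=FFFF......... | b=[0, 1, 2, 3]
unlink(b): bitmap=............. | 
create(a): bitmap=F............ | a=[0]
create(b): bitmap=FF........... | a=[0] b=[1]
append(a, 2): bitmap=FFFF......... | a=[0, 2, 3] b=[1]
append(a, 3): bitmap=FFFFFFF...... | a=[0, 2, 3, 4, 5, 6] b=[1]

bitmap = FFFFFFF......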